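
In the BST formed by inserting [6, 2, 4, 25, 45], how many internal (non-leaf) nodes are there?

Tree built from: [6, 2, 4, 25, 45]
Tree (level-order array): [6, 2, 25, None, 4, None, 45]
Rule: An internal node has at least one child.
Per-node child counts:
  node 6: 2 child(ren)
  node 2: 1 child(ren)
  node 4: 0 child(ren)
  node 25: 1 child(ren)
  node 45: 0 child(ren)
Matching nodes: [6, 2, 25]
Count of internal (non-leaf) nodes: 3


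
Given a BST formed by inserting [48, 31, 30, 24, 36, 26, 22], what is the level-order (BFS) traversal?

Tree insertion order: [48, 31, 30, 24, 36, 26, 22]
Tree (level-order array): [48, 31, None, 30, 36, 24, None, None, None, 22, 26]
BFS from the root, enqueuing left then right child of each popped node:
  queue [48] -> pop 48, enqueue [31], visited so far: [48]
  queue [31] -> pop 31, enqueue [30, 36], visited so far: [48, 31]
  queue [30, 36] -> pop 30, enqueue [24], visited so far: [48, 31, 30]
  queue [36, 24] -> pop 36, enqueue [none], visited so far: [48, 31, 30, 36]
  queue [24] -> pop 24, enqueue [22, 26], visited so far: [48, 31, 30, 36, 24]
  queue [22, 26] -> pop 22, enqueue [none], visited so far: [48, 31, 30, 36, 24, 22]
  queue [26] -> pop 26, enqueue [none], visited so far: [48, 31, 30, 36, 24, 22, 26]
Result: [48, 31, 30, 36, 24, 22, 26]


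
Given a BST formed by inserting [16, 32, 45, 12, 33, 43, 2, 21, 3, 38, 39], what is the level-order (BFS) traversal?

Tree insertion order: [16, 32, 45, 12, 33, 43, 2, 21, 3, 38, 39]
Tree (level-order array): [16, 12, 32, 2, None, 21, 45, None, 3, None, None, 33, None, None, None, None, 43, 38, None, None, 39]
BFS from the root, enqueuing left then right child of each popped node:
  queue [16] -> pop 16, enqueue [12, 32], visited so far: [16]
  queue [12, 32] -> pop 12, enqueue [2], visited so far: [16, 12]
  queue [32, 2] -> pop 32, enqueue [21, 45], visited so far: [16, 12, 32]
  queue [2, 21, 45] -> pop 2, enqueue [3], visited so far: [16, 12, 32, 2]
  queue [21, 45, 3] -> pop 21, enqueue [none], visited so far: [16, 12, 32, 2, 21]
  queue [45, 3] -> pop 45, enqueue [33], visited so far: [16, 12, 32, 2, 21, 45]
  queue [3, 33] -> pop 3, enqueue [none], visited so far: [16, 12, 32, 2, 21, 45, 3]
  queue [33] -> pop 33, enqueue [43], visited so far: [16, 12, 32, 2, 21, 45, 3, 33]
  queue [43] -> pop 43, enqueue [38], visited so far: [16, 12, 32, 2, 21, 45, 3, 33, 43]
  queue [38] -> pop 38, enqueue [39], visited so far: [16, 12, 32, 2, 21, 45, 3, 33, 43, 38]
  queue [39] -> pop 39, enqueue [none], visited so far: [16, 12, 32, 2, 21, 45, 3, 33, 43, 38, 39]
Result: [16, 12, 32, 2, 21, 45, 3, 33, 43, 38, 39]


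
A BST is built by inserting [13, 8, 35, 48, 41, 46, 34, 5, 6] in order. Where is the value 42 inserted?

Starting tree (level order): [13, 8, 35, 5, None, 34, 48, None, 6, None, None, 41, None, None, None, None, 46]
Insertion path: 13 -> 35 -> 48 -> 41 -> 46
Result: insert 42 as left child of 46
Final tree (level order): [13, 8, 35, 5, None, 34, 48, None, 6, None, None, 41, None, None, None, None, 46, 42]


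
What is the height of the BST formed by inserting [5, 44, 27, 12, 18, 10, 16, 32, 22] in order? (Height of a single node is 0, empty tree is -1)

Insertion order: [5, 44, 27, 12, 18, 10, 16, 32, 22]
Tree (level-order array): [5, None, 44, 27, None, 12, 32, 10, 18, None, None, None, None, 16, 22]
Compute height bottom-up (empty subtree = -1):
  height(10) = 1 + max(-1, -1) = 0
  height(16) = 1 + max(-1, -1) = 0
  height(22) = 1 + max(-1, -1) = 0
  height(18) = 1 + max(0, 0) = 1
  height(12) = 1 + max(0, 1) = 2
  height(32) = 1 + max(-1, -1) = 0
  height(27) = 1 + max(2, 0) = 3
  height(44) = 1 + max(3, -1) = 4
  height(5) = 1 + max(-1, 4) = 5
Height = 5


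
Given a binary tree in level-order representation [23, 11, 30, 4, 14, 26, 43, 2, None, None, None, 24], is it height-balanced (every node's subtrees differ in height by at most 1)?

Tree (level-order array): [23, 11, 30, 4, 14, 26, 43, 2, None, None, None, 24]
Definition: a tree is height-balanced if, at every node, |h(left) - h(right)| <= 1 (empty subtree has height -1).
Bottom-up per-node check:
  node 2: h_left=-1, h_right=-1, diff=0 [OK], height=0
  node 4: h_left=0, h_right=-1, diff=1 [OK], height=1
  node 14: h_left=-1, h_right=-1, diff=0 [OK], height=0
  node 11: h_left=1, h_right=0, diff=1 [OK], height=2
  node 24: h_left=-1, h_right=-1, diff=0 [OK], height=0
  node 26: h_left=0, h_right=-1, diff=1 [OK], height=1
  node 43: h_left=-1, h_right=-1, diff=0 [OK], height=0
  node 30: h_left=1, h_right=0, diff=1 [OK], height=2
  node 23: h_left=2, h_right=2, diff=0 [OK], height=3
All nodes satisfy the balance condition.
Result: Balanced


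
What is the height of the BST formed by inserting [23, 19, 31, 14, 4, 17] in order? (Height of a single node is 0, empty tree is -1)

Insertion order: [23, 19, 31, 14, 4, 17]
Tree (level-order array): [23, 19, 31, 14, None, None, None, 4, 17]
Compute height bottom-up (empty subtree = -1):
  height(4) = 1 + max(-1, -1) = 0
  height(17) = 1 + max(-1, -1) = 0
  height(14) = 1 + max(0, 0) = 1
  height(19) = 1 + max(1, -1) = 2
  height(31) = 1 + max(-1, -1) = 0
  height(23) = 1 + max(2, 0) = 3
Height = 3


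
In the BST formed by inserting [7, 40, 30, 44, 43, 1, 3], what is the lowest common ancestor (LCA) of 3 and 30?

Tree insertion order: [7, 40, 30, 44, 43, 1, 3]
Tree (level-order array): [7, 1, 40, None, 3, 30, 44, None, None, None, None, 43]
In a BST, the LCA of p=3, q=30 is the first node v on the
root-to-leaf path with p <= v <= q (go left if both < v, right if both > v).
Walk from root:
  at 7: 3 <= 7 <= 30, this is the LCA
LCA = 7


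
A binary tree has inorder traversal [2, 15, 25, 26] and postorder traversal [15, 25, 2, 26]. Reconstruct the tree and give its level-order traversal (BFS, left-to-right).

Inorder:   [2, 15, 25, 26]
Postorder: [15, 25, 2, 26]
Algorithm: postorder visits root last, so walk postorder right-to-left;
each value is the root of the current inorder slice — split it at that
value, recurse on the right subtree first, then the left.
Recursive splits:
  root=26; inorder splits into left=[2, 15, 25], right=[]
  root=2; inorder splits into left=[], right=[15, 25]
  root=25; inorder splits into left=[15], right=[]
  root=15; inorder splits into left=[], right=[]
Reconstructed level-order: [26, 2, 25, 15]


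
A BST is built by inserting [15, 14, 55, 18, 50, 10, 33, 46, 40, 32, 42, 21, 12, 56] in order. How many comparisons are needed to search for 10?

Search path for 10: 15 -> 14 -> 10
Found: True
Comparisons: 3


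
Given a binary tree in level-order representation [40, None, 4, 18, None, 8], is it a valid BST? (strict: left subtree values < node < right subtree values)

Level-order array: [40, None, 4, 18, None, 8]
Validate using subtree bounds (lo, hi): at each node, require lo < value < hi,
then recurse left with hi=value and right with lo=value.
Preorder trace (stopping at first violation):
  at node 40 with bounds (-inf, +inf): OK
  at node 4 with bounds (40, +inf): VIOLATION
Node 4 violates its bound: not (40 < 4 < +inf).
Result: Not a valid BST


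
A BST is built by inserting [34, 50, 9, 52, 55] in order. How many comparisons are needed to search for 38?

Search path for 38: 34 -> 50
Found: False
Comparisons: 2


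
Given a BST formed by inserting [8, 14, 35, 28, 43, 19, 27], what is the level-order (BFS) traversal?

Tree insertion order: [8, 14, 35, 28, 43, 19, 27]
Tree (level-order array): [8, None, 14, None, 35, 28, 43, 19, None, None, None, None, 27]
BFS from the root, enqueuing left then right child of each popped node:
  queue [8] -> pop 8, enqueue [14], visited so far: [8]
  queue [14] -> pop 14, enqueue [35], visited so far: [8, 14]
  queue [35] -> pop 35, enqueue [28, 43], visited so far: [8, 14, 35]
  queue [28, 43] -> pop 28, enqueue [19], visited so far: [8, 14, 35, 28]
  queue [43, 19] -> pop 43, enqueue [none], visited so far: [8, 14, 35, 28, 43]
  queue [19] -> pop 19, enqueue [27], visited so far: [8, 14, 35, 28, 43, 19]
  queue [27] -> pop 27, enqueue [none], visited so far: [8, 14, 35, 28, 43, 19, 27]
Result: [8, 14, 35, 28, 43, 19, 27]


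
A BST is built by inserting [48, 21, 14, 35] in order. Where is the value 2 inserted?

Starting tree (level order): [48, 21, None, 14, 35]
Insertion path: 48 -> 21 -> 14
Result: insert 2 as left child of 14
Final tree (level order): [48, 21, None, 14, 35, 2]


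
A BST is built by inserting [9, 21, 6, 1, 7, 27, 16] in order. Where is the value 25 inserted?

Starting tree (level order): [9, 6, 21, 1, 7, 16, 27]
Insertion path: 9 -> 21 -> 27
Result: insert 25 as left child of 27
Final tree (level order): [9, 6, 21, 1, 7, 16, 27, None, None, None, None, None, None, 25]


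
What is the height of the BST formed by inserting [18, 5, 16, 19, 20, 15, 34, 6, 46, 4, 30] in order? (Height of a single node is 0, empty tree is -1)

Insertion order: [18, 5, 16, 19, 20, 15, 34, 6, 46, 4, 30]
Tree (level-order array): [18, 5, 19, 4, 16, None, 20, None, None, 15, None, None, 34, 6, None, 30, 46]
Compute height bottom-up (empty subtree = -1):
  height(4) = 1 + max(-1, -1) = 0
  height(6) = 1 + max(-1, -1) = 0
  height(15) = 1 + max(0, -1) = 1
  height(16) = 1 + max(1, -1) = 2
  height(5) = 1 + max(0, 2) = 3
  height(30) = 1 + max(-1, -1) = 0
  height(46) = 1 + max(-1, -1) = 0
  height(34) = 1 + max(0, 0) = 1
  height(20) = 1 + max(-1, 1) = 2
  height(19) = 1 + max(-1, 2) = 3
  height(18) = 1 + max(3, 3) = 4
Height = 4


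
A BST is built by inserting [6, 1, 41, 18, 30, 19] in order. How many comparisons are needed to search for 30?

Search path for 30: 6 -> 41 -> 18 -> 30
Found: True
Comparisons: 4


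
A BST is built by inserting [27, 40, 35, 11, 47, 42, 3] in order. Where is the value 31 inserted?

Starting tree (level order): [27, 11, 40, 3, None, 35, 47, None, None, None, None, 42]
Insertion path: 27 -> 40 -> 35
Result: insert 31 as left child of 35
Final tree (level order): [27, 11, 40, 3, None, 35, 47, None, None, 31, None, 42]


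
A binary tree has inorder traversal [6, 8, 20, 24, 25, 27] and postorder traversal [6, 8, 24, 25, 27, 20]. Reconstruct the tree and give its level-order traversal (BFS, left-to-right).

Inorder:   [6, 8, 20, 24, 25, 27]
Postorder: [6, 8, 24, 25, 27, 20]
Algorithm: postorder visits root last, so walk postorder right-to-left;
each value is the root of the current inorder slice — split it at that
value, recurse on the right subtree first, then the left.
Recursive splits:
  root=20; inorder splits into left=[6, 8], right=[24, 25, 27]
  root=27; inorder splits into left=[24, 25], right=[]
  root=25; inorder splits into left=[24], right=[]
  root=24; inorder splits into left=[], right=[]
  root=8; inorder splits into left=[6], right=[]
  root=6; inorder splits into left=[], right=[]
Reconstructed level-order: [20, 8, 27, 6, 25, 24]


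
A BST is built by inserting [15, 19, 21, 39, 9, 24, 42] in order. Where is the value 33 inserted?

Starting tree (level order): [15, 9, 19, None, None, None, 21, None, 39, 24, 42]
Insertion path: 15 -> 19 -> 21 -> 39 -> 24
Result: insert 33 as right child of 24
Final tree (level order): [15, 9, 19, None, None, None, 21, None, 39, 24, 42, None, 33]


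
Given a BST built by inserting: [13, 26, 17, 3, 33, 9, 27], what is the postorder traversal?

Tree insertion order: [13, 26, 17, 3, 33, 9, 27]
Tree (level-order array): [13, 3, 26, None, 9, 17, 33, None, None, None, None, 27]
Postorder traversal: [9, 3, 17, 27, 33, 26, 13]


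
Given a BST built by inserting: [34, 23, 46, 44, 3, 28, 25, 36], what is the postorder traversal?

Tree insertion order: [34, 23, 46, 44, 3, 28, 25, 36]
Tree (level-order array): [34, 23, 46, 3, 28, 44, None, None, None, 25, None, 36]
Postorder traversal: [3, 25, 28, 23, 36, 44, 46, 34]


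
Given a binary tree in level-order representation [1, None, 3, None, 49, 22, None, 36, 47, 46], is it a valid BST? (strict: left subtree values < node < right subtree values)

Level-order array: [1, None, 3, None, 49, 22, None, 36, 47, 46]
Validate using subtree bounds (lo, hi): at each node, require lo < value < hi,
then recurse left with hi=value and right with lo=value.
Preorder trace (stopping at first violation):
  at node 1 with bounds (-inf, +inf): OK
  at node 3 with bounds (1, +inf): OK
  at node 49 with bounds (3, +inf): OK
  at node 22 with bounds (3, 49): OK
  at node 36 with bounds (3, 22): VIOLATION
Node 36 violates its bound: not (3 < 36 < 22).
Result: Not a valid BST


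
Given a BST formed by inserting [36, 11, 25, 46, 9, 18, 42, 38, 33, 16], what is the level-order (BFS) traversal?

Tree insertion order: [36, 11, 25, 46, 9, 18, 42, 38, 33, 16]
Tree (level-order array): [36, 11, 46, 9, 25, 42, None, None, None, 18, 33, 38, None, 16]
BFS from the root, enqueuing left then right child of each popped node:
  queue [36] -> pop 36, enqueue [11, 46], visited so far: [36]
  queue [11, 46] -> pop 11, enqueue [9, 25], visited so far: [36, 11]
  queue [46, 9, 25] -> pop 46, enqueue [42], visited so far: [36, 11, 46]
  queue [9, 25, 42] -> pop 9, enqueue [none], visited so far: [36, 11, 46, 9]
  queue [25, 42] -> pop 25, enqueue [18, 33], visited so far: [36, 11, 46, 9, 25]
  queue [42, 18, 33] -> pop 42, enqueue [38], visited so far: [36, 11, 46, 9, 25, 42]
  queue [18, 33, 38] -> pop 18, enqueue [16], visited so far: [36, 11, 46, 9, 25, 42, 18]
  queue [33, 38, 16] -> pop 33, enqueue [none], visited so far: [36, 11, 46, 9, 25, 42, 18, 33]
  queue [38, 16] -> pop 38, enqueue [none], visited so far: [36, 11, 46, 9, 25, 42, 18, 33, 38]
  queue [16] -> pop 16, enqueue [none], visited so far: [36, 11, 46, 9, 25, 42, 18, 33, 38, 16]
Result: [36, 11, 46, 9, 25, 42, 18, 33, 38, 16]


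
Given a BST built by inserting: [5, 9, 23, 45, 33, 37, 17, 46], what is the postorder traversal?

Tree insertion order: [5, 9, 23, 45, 33, 37, 17, 46]
Tree (level-order array): [5, None, 9, None, 23, 17, 45, None, None, 33, 46, None, 37]
Postorder traversal: [17, 37, 33, 46, 45, 23, 9, 5]


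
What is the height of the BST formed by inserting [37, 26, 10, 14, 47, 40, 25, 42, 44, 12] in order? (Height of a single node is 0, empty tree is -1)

Insertion order: [37, 26, 10, 14, 47, 40, 25, 42, 44, 12]
Tree (level-order array): [37, 26, 47, 10, None, 40, None, None, 14, None, 42, 12, 25, None, 44]
Compute height bottom-up (empty subtree = -1):
  height(12) = 1 + max(-1, -1) = 0
  height(25) = 1 + max(-1, -1) = 0
  height(14) = 1 + max(0, 0) = 1
  height(10) = 1 + max(-1, 1) = 2
  height(26) = 1 + max(2, -1) = 3
  height(44) = 1 + max(-1, -1) = 0
  height(42) = 1 + max(-1, 0) = 1
  height(40) = 1 + max(-1, 1) = 2
  height(47) = 1 + max(2, -1) = 3
  height(37) = 1 + max(3, 3) = 4
Height = 4


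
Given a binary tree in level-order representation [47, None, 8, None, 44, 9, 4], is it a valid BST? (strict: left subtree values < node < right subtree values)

Level-order array: [47, None, 8, None, 44, 9, 4]
Validate using subtree bounds (lo, hi): at each node, require lo < value < hi,
then recurse left with hi=value and right with lo=value.
Preorder trace (stopping at first violation):
  at node 47 with bounds (-inf, +inf): OK
  at node 8 with bounds (47, +inf): VIOLATION
Node 8 violates its bound: not (47 < 8 < +inf).
Result: Not a valid BST


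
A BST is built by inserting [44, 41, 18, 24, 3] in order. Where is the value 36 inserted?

Starting tree (level order): [44, 41, None, 18, None, 3, 24]
Insertion path: 44 -> 41 -> 18 -> 24
Result: insert 36 as right child of 24
Final tree (level order): [44, 41, None, 18, None, 3, 24, None, None, None, 36]


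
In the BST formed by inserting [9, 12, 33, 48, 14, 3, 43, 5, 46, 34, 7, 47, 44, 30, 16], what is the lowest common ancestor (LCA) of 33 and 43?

Tree insertion order: [9, 12, 33, 48, 14, 3, 43, 5, 46, 34, 7, 47, 44, 30, 16]
Tree (level-order array): [9, 3, 12, None, 5, None, 33, None, 7, 14, 48, None, None, None, 30, 43, None, 16, None, 34, 46, None, None, None, None, 44, 47]
In a BST, the LCA of p=33, q=43 is the first node v on the
root-to-leaf path with p <= v <= q (go left if both < v, right if both > v).
Walk from root:
  at 9: both 33 and 43 > 9, go right
  at 12: both 33 and 43 > 12, go right
  at 33: 33 <= 33 <= 43, this is the LCA
LCA = 33


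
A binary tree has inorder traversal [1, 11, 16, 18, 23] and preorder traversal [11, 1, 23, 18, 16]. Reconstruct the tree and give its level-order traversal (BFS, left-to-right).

Inorder:  [1, 11, 16, 18, 23]
Preorder: [11, 1, 23, 18, 16]
Algorithm: preorder visits root first, so consume preorder in order;
for each root, split the current inorder slice at that value into
left-subtree inorder and right-subtree inorder, then recurse.
Recursive splits:
  root=11; inorder splits into left=[1], right=[16, 18, 23]
  root=1; inorder splits into left=[], right=[]
  root=23; inorder splits into left=[16, 18], right=[]
  root=18; inorder splits into left=[16], right=[]
  root=16; inorder splits into left=[], right=[]
Reconstructed level-order: [11, 1, 23, 18, 16]


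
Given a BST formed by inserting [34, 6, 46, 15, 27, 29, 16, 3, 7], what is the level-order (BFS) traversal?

Tree insertion order: [34, 6, 46, 15, 27, 29, 16, 3, 7]
Tree (level-order array): [34, 6, 46, 3, 15, None, None, None, None, 7, 27, None, None, 16, 29]
BFS from the root, enqueuing left then right child of each popped node:
  queue [34] -> pop 34, enqueue [6, 46], visited so far: [34]
  queue [6, 46] -> pop 6, enqueue [3, 15], visited so far: [34, 6]
  queue [46, 3, 15] -> pop 46, enqueue [none], visited so far: [34, 6, 46]
  queue [3, 15] -> pop 3, enqueue [none], visited so far: [34, 6, 46, 3]
  queue [15] -> pop 15, enqueue [7, 27], visited so far: [34, 6, 46, 3, 15]
  queue [7, 27] -> pop 7, enqueue [none], visited so far: [34, 6, 46, 3, 15, 7]
  queue [27] -> pop 27, enqueue [16, 29], visited so far: [34, 6, 46, 3, 15, 7, 27]
  queue [16, 29] -> pop 16, enqueue [none], visited so far: [34, 6, 46, 3, 15, 7, 27, 16]
  queue [29] -> pop 29, enqueue [none], visited so far: [34, 6, 46, 3, 15, 7, 27, 16, 29]
Result: [34, 6, 46, 3, 15, 7, 27, 16, 29]


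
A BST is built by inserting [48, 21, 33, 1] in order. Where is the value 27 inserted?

Starting tree (level order): [48, 21, None, 1, 33]
Insertion path: 48 -> 21 -> 33
Result: insert 27 as left child of 33
Final tree (level order): [48, 21, None, 1, 33, None, None, 27]


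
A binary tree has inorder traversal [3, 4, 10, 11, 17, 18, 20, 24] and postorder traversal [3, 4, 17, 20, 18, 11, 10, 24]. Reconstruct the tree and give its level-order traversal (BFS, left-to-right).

Inorder:   [3, 4, 10, 11, 17, 18, 20, 24]
Postorder: [3, 4, 17, 20, 18, 11, 10, 24]
Algorithm: postorder visits root last, so walk postorder right-to-left;
each value is the root of the current inorder slice — split it at that
value, recurse on the right subtree first, then the left.
Recursive splits:
  root=24; inorder splits into left=[3, 4, 10, 11, 17, 18, 20], right=[]
  root=10; inorder splits into left=[3, 4], right=[11, 17, 18, 20]
  root=11; inorder splits into left=[], right=[17, 18, 20]
  root=18; inorder splits into left=[17], right=[20]
  root=20; inorder splits into left=[], right=[]
  root=17; inorder splits into left=[], right=[]
  root=4; inorder splits into left=[3], right=[]
  root=3; inorder splits into left=[], right=[]
Reconstructed level-order: [24, 10, 4, 11, 3, 18, 17, 20]


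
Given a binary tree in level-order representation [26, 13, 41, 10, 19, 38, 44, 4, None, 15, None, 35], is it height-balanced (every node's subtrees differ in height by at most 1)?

Tree (level-order array): [26, 13, 41, 10, 19, 38, 44, 4, None, 15, None, 35]
Definition: a tree is height-balanced if, at every node, |h(left) - h(right)| <= 1 (empty subtree has height -1).
Bottom-up per-node check:
  node 4: h_left=-1, h_right=-1, diff=0 [OK], height=0
  node 10: h_left=0, h_right=-1, diff=1 [OK], height=1
  node 15: h_left=-1, h_right=-1, diff=0 [OK], height=0
  node 19: h_left=0, h_right=-1, diff=1 [OK], height=1
  node 13: h_left=1, h_right=1, diff=0 [OK], height=2
  node 35: h_left=-1, h_right=-1, diff=0 [OK], height=0
  node 38: h_left=0, h_right=-1, diff=1 [OK], height=1
  node 44: h_left=-1, h_right=-1, diff=0 [OK], height=0
  node 41: h_left=1, h_right=0, diff=1 [OK], height=2
  node 26: h_left=2, h_right=2, diff=0 [OK], height=3
All nodes satisfy the balance condition.
Result: Balanced


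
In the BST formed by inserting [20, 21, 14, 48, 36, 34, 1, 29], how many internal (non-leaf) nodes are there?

Tree built from: [20, 21, 14, 48, 36, 34, 1, 29]
Tree (level-order array): [20, 14, 21, 1, None, None, 48, None, None, 36, None, 34, None, 29]
Rule: An internal node has at least one child.
Per-node child counts:
  node 20: 2 child(ren)
  node 14: 1 child(ren)
  node 1: 0 child(ren)
  node 21: 1 child(ren)
  node 48: 1 child(ren)
  node 36: 1 child(ren)
  node 34: 1 child(ren)
  node 29: 0 child(ren)
Matching nodes: [20, 14, 21, 48, 36, 34]
Count of internal (non-leaf) nodes: 6


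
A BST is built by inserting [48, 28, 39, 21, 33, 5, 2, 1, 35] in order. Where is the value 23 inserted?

Starting tree (level order): [48, 28, None, 21, 39, 5, None, 33, None, 2, None, None, 35, 1]
Insertion path: 48 -> 28 -> 21
Result: insert 23 as right child of 21
Final tree (level order): [48, 28, None, 21, 39, 5, 23, 33, None, 2, None, None, None, None, 35, 1]


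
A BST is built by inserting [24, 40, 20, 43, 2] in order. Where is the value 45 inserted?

Starting tree (level order): [24, 20, 40, 2, None, None, 43]
Insertion path: 24 -> 40 -> 43
Result: insert 45 as right child of 43
Final tree (level order): [24, 20, 40, 2, None, None, 43, None, None, None, 45]


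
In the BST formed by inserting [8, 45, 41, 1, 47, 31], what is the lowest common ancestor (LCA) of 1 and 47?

Tree insertion order: [8, 45, 41, 1, 47, 31]
Tree (level-order array): [8, 1, 45, None, None, 41, 47, 31]
In a BST, the LCA of p=1, q=47 is the first node v on the
root-to-leaf path with p <= v <= q (go left if both < v, right if both > v).
Walk from root:
  at 8: 1 <= 8 <= 47, this is the LCA
LCA = 8


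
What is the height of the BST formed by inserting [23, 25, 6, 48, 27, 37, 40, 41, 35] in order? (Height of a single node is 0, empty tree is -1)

Insertion order: [23, 25, 6, 48, 27, 37, 40, 41, 35]
Tree (level-order array): [23, 6, 25, None, None, None, 48, 27, None, None, 37, 35, 40, None, None, None, 41]
Compute height bottom-up (empty subtree = -1):
  height(6) = 1 + max(-1, -1) = 0
  height(35) = 1 + max(-1, -1) = 0
  height(41) = 1 + max(-1, -1) = 0
  height(40) = 1 + max(-1, 0) = 1
  height(37) = 1 + max(0, 1) = 2
  height(27) = 1 + max(-1, 2) = 3
  height(48) = 1 + max(3, -1) = 4
  height(25) = 1 + max(-1, 4) = 5
  height(23) = 1 + max(0, 5) = 6
Height = 6


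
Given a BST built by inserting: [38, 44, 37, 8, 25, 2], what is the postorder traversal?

Tree insertion order: [38, 44, 37, 8, 25, 2]
Tree (level-order array): [38, 37, 44, 8, None, None, None, 2, 25]
Postorder traversal: [2, 25, 8, 37, 44, 38]


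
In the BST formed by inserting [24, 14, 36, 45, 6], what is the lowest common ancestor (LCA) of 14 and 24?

Tree insertion order: [24, 14, 36, 45, 6]
Tree (level-order array): [24, 14, 36, 6, None, None, 45]
In a BST, the LCA of p=14, q=24 is the first node v on the
root-to-leaf path with p <= v <= q (go left if both < v, right if both > v).
Walk from root:
  at 24: 14 <= 24 <= 24, this is the LCA
LCA = 24


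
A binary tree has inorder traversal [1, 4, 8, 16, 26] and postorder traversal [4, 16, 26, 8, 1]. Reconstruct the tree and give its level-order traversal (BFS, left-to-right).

Inorder:   [1, 4, 8, 16, 26]
Postorder: [4, 16, 26, 8, 1]
Algorithm: postorder visits root last, so walk postorder right-to-left;
each value is the root of the current inorder slice — split it at that
value, recurse on the right subtree first, then the left.
Recursive splits:
  root=1; inorder splits into left=[], right=[4, 8, 16, 26]
  root=8; inorder splits into left=[4], right=[16, 26]
  root=26; inorder splits into left=[16], right=[]
  root=16; inorder splits into left=[], right=[]
  root=4; inorder splits into left=[], right=[]
Reconstructed level-order: [1, 8, 4, 26, 16]


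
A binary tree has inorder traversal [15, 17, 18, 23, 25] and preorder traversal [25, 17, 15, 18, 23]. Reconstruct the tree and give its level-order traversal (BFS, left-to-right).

Inorder:  [15, 17, 18, 23, 25]
Preorder: [25, 17, 15, 18, 23]
Algorithm: preorder visits root first, so consume preorder in order;
for each root, split the current inorder slice at that value into
left-subtree inorder and right-subtree inorder, then recurse.
Recursive splits:
  root=25; inorder splits into left=[15, 17, 18, 23], right=[]
  root=17; inorder splits into left=[15], right=[18, 23]
  root=15; inorder splits into left=[], right=[]
  root=18; inorder splits into left=[], right=[23]
  root=23; inorder splits into left=[], right=[]
Reconstructed level-order: [25, 17, 15, 18, 23]


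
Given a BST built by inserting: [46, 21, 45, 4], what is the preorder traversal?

Tree insertion order: [46, 21, 45, 4]
Tree (level-order array): [46, 21, None, 4, 45]
Preorder traversal: [46, 21, 4, 45]


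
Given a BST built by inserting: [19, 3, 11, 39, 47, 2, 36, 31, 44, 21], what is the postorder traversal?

Tree insertion order: [19, 3, 11, 39, 47, 2, 36, 31, 44, 21]
Tree (level-order array): [19, 3, 39, 2, 11, 36, 47, None, None, None, None, 31, None, 44, None, 21]
Postorder traversal: [2, 11, 3, 21, 31, 36, 44, 47, 39, 19]


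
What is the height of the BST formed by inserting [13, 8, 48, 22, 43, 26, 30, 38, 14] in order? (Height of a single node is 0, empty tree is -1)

Insertion order: [13, 8, 48, 22, 43, 26, 30, 38, 14]
Tree (level-order array): [13, 8, 48, None, None, 22, None, 14, 43, None, None, 26, None, None, 30, None, 38]
Compute height bottom-up (empty subtree = -1):
  height(8) = 1 + max(-1, -1) = 0
  height(14) = 1 + max(-1, -1) = 0
  height(38) = 1 + max(-1, -1) = 0
  height(30) = 1 + max(-1, 0) = 1
  height(26) = 1 + max(-1, 1) = 2
  height(43) = 1 + max(2, -1) = 3
  height(22) = 1 + max(0, 3) = 4
  height(48) = 1 + max(4, -1) = 5
  height(13) = 1 + max(0, 5) = 6
Height = 6


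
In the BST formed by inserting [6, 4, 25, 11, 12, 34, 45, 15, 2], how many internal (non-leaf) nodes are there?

Tree built from: [6, 4, 25, 11, 12, 34, 45, 15, 2]
Tree (level-order array): [6, 4, 25, 2, None, 11, 34, None, None, None, 12, None, 45, None, 15]
Rule: An internal node has at least one child.
Per-node child counts:
  node 6: 2 child(ren)
  node 4: 1 child(ren)
  node 2: 0 child(ren)
  node 25: 2 child(ren)
  node 11: 1 child(ren)
  node 12: 1 child(ren)
  node 15: 0 child(ren)
  node 34: 1 child(ren)
  node 45: 0 child(ren)
Matching nodes: [6, 4, 25, 11, 12, 34]
Count of internal (non-leaf) nodes: 6


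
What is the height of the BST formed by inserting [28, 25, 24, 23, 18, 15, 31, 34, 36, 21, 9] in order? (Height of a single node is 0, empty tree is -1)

Insertion order: [28, 25, 24, 23, 18, 15, 31, 34, 36, 21, 9]
Tree (level-order array): [28, 25, 31, 24, None, None, 34, 23, None, None, 36, 18, None, None, None, 15, 21, 9]
Compute height bottom-up (empty subtree = -1):
  height(9) = 1 + max(-1, -1) = 0
  height(15) = 1 + max(0, -1) = 1
  height(21) = 1 + max(-1, -1) = 0
  height(18) = 1 + max(1, 0) = 2
  height(23) = 1 + max(2, -1) = 3
  height(24) = 1 + max(3, -1) = 4
  height(25) = 1 + max(4, -1) = 5
  height(36) = 1 + max(-1, -1) = 0
  height(34) = 1 + max(-1, 0) = 1
  height(31) = 1 + max(-1, 1) = 2
  height(28) = 1 + max(5, 2) = 6
Height = 6


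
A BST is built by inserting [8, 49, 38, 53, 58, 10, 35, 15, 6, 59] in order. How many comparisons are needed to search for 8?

Search path for 8: 8
Found: True
Comparisons: 1


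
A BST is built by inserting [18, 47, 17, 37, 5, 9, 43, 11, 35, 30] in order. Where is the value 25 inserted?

Starting tree (level order): [18, 17, 47, 5, None, 37, None, None, 9, 35, 43, None, 11, 30]
Insertion path: 18 -> 47 -> 37 -> 35 -> 30
Result: insert 25 as left child of 30
Final tree (level order): [18, 17, 47, 5, None, 37, None, None, 9, 35, 43, None, 11, 30, None, None, None, None, None, 25]


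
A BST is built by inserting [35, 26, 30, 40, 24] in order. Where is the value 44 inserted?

Starting tree (level order): [35, 26, 40, 24, 30]
Insertion path: 35 -> 40
Result: insert 44 as right child of 40
Final tree (level order): [35, 26, 40, 24, 30, None, 44]


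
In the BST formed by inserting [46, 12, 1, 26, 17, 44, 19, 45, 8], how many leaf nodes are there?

Tree built from: [46, 12, 1, 26, 17, 44, 19, 45, 8]
Tree (level-order array): [46, 12, None, 1, 26, None, 8, 17, 44, None, None, None, 19, None, 45]
Rule: A leaf has 0 children.
Per-node child counts:
  node 46: 1 child(ren)
  node 12: 2 child(ren)
  node 1: 1 child(ren)
  node 8: 0 child(ren)
  node 26: 2 child(ren)
  node 17: 1 child(ren)
  node 19: 0 child(ren)
  node 44: 1 child(ren)
  node 45: 0 child(ren)
Matching nodes: [8, 19, 45]
Count of leaf nodes: 3


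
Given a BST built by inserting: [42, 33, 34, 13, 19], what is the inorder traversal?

Tree insertion order: [42, 33, 34, 13, 19]
Tree (level-order array): [42, 33, None, 13, 34, None, 19]
Inorder traversal: [13, 19, 33, 34, 42]


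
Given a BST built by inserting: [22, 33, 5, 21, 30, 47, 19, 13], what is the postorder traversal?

Tree insertion order: [22, 33, 5, 21, 30, 47, 19, 13]
Tree (level-order array): [22, 5, 33, None, 21, 30, 47, 19, None, None, None, None, None, 13]
Postorder traversal: [13, 19, 21, 5, 30, 47, 33, 22]


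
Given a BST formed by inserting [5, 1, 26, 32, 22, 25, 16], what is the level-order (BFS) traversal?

Tree insertion order: [5, 1, 26, 32, 22, 25, 16]
Tree (level-order array): [5, 1, 26, None, None, 22, 32, 16, 25]
BFS from the root, enqueuing left then right child of each popped node:
  queue [5] -> pop 5, enqueue [1, 26], visited so far: [5]
  queue [1, 26] -> pop 1, enqueue [none], visited so far: [5, 1]
  queue [26] -> pop 26, enqueue [22, 32], visited so far: [5, 1, 26]
  queue [22, 32] -> pop 22, enqueue [16, 25], visited so far: [5, 1, 26, 22]
  queue [32, 16, 25] -> pop 32, enqueue [none], visited so far: [5, 1, 26, 22, 32]
  queue [16, 25] -> pop 16, enqueue [none], visited so far: [5, 1, 26, 22, 32, 16]
  queue [25] -> pop 25, enqueue [none], visited so far: [5, 1, 26, 22, 32, 16, 25]
Result: [5, 1, 26, 22, 32, 16, 25]


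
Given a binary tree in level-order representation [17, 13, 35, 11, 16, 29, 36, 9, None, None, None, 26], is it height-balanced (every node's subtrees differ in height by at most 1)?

Tree (level-order array): [17, 13, 35, 11, 16, 29, 36, 9, None, None, None, 26]
Definition: a tree is height-balanced if, at every node, |h(left) - h(right)| <= 1 (empty subtree has height -1).
Bottom-up per-node check:
  node 9: h_left=-1, h_right=-1, diff=0 [OK], height=0
  node 11: h_left=0, h_right=-1, diff=1 [OK], height=1
  node 16: h_left=-1, h_right=-1, diff=0 [OK], height=0
  node 13: h_left=1, h_right=0, diff=1 [OK], height=2
  node 26: h_left=-1, h_right=-1, diff=0 [OK], height=0
  node 29: h_left=0, h_right=-1, diff=1 [OK], height=1
  node 36: h_left=-1, h_right=-1, diff=0 [OK], height=0
  node 35: h_left=1, h_right=0, diff=1 [OK], height=2
  node 17: h_left=2, h_right=2, diff=0 [OK], height=3
All nodes satisfy the balance condition.
Result: Balanced


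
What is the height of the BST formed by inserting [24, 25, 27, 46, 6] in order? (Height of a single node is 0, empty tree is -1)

Insertion order: [24, 25, 27, 46, 6]
Tree (level-order array): [24, 6, 25, None, None, None, 27, None, 46]
Compute height bottom-up (empty subtree = -1):
  height(6) = 1 + max(-1, -1) = 0
  height(46) = 1 + max(-1, -1) = 0
  height(27) = 1 + max(-1, 0) = 1
  height(25) = 1 + max(-1, 1) = 2
  height(24) = 1 + max(0, 2) = 3
Height = 3


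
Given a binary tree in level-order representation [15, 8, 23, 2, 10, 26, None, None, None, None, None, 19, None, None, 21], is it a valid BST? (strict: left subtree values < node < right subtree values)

Level-order array: [15, 8, 23, 2, 10, 26, None, None, None, None, None, 19, None, None, 21]
Validate using subtree bounds (lo, hi): at each node, require lo < value < hi,
then recurse left with hi=value and right with lo=value.
Preorder trace (stopping at first violation):
  at node 15 with bounds (-inf, +inf): OK
  at node 8 with bounds (-inf, 15): OK
  at node 2 with bounds (-inf, 8): OK
  at node 10 with bounds (8, 15): OK
  at node 23 with bounds (15, +inf): OK
  at node 26 with bounds (15, 23): VIOLATION
Node 26 violates its bound: not (15 < 26 < 23).
Result: Not a valid BST


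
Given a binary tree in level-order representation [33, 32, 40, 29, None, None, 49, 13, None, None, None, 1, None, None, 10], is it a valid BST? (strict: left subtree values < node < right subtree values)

Level-order array: [33, 32, 40, 29, None, None, 49, 13, None, None, None, 1, None, None, 10]
Validate using subtree bounds (lo, hi): at each node, require lo < value < hi,
then recurse left with hi=value and right with lo=value.
Preorder trace (stopping at first violation):
  at node 33 with bounds (-inf, +inf): OK
  at node 32 with bounds (-inf, 33): OK
  at node 29 with bounds (-inf, 32): OK
  at node 13 with bounds (-inf, 29): OK
  at node 1 with bounds (-inf, 13): OK
  at node 10 with bounds (1, 13): OK
  at node 40 with bounds (33, +inf): OK
  at node 49 with bounds (40, +inf): OK
No violation found at any node.
Result: Valid BST


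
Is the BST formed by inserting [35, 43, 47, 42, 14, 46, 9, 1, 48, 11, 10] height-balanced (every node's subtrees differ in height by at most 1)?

Tree (level-order array): [35, 14, 43, 9, None, 42, 47, 1, 11, None, None, 46, 48, None, None, 10]
Definition: a tree is height-balanced if, at every node, |h(left) - h(right)| <= 1 (empty subtree has height -1).
Bottom-up per-node check:
  node 1: h_left=-1, h_right=-1, diff=0 [OK], height=0
  node 10: h_left=-1, h_right=-1, diff=0 [OK], height=0
  node 11: h_left=0, h_right=-1, diff=1 [OK], height=1
  node 9: h_left=0, h_right=1, diff=1 [OK], height=2
  node 14: h_left=2, h_right=-1, diff=3 [FAIL (|2--1|=3 > 1)], height=3
  node 42: h_left=-1, h_right=-1, diff=0 [OK], height=0
  node 46: h_left=-1, h_right=-1, diff=0 [OK], height=0
  node 48: h_left=-1, h_right=-1, diff=0 [OK], height=0
  node 47: h_left=0, h_right=0, diff=0 [OK], height=1
  node 43: h_left=0, h_right=1, diff=1 [OK], height=2
  node 35: h_left=3, h_right=2, diff=1 [OK], height=4
Node 14 violates the condition: |2 - -1| = 3 > 1.
Result: Not balanced


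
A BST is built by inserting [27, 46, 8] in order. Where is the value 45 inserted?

Starting tree (level order): [27, 8, 46]
Insertion path: 27 -> 46
Result: insert 45 as left child of 46
Final tree (level order): [27, 8, 46, None, None, 45]


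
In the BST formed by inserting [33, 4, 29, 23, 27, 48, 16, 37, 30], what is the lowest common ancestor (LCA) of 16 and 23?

Tree insertion order: [33, 4, 29, 23, 27, 48, 16, 37, 30]
Tree (level-order array): [33, 4, 48, None, 29, 37, None, 23, 30, None, None, 16, 27]
In a BST, the LCA of p=16, q=23 is the first node v on the
root-to-leaf path with p <= v <= q (go left if both < v, right if both > v).
Walk from root:
  at 33: both 16 and 23 < 33, go left
  at 4: both 16 and 23 > 4, go right
  at 29: both 16 and 23 < 29, go left
  at 23: 16 <= 23 <= 23, this is the LCA
LCA = 23


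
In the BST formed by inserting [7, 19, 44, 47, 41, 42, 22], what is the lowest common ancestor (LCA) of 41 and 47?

Tree insertion order: [7, 19, 44, 47, 41, 42, 22]
Tree (level-order array): [7, None, 19, None, 44, 41, 47, 22, 42]
In a BST, the LCA of p=41, q=47 is the first node v on the
root-to-leaf path with p <= v <= q (go left if both < v, right if both > v).
Walk from root:
  at 7: both 41 and 47 > 7, go right
  at 19: both 41 and 47 > 19, go right
  at 44: 41 <= 44 <= 47, this is the LCA
LCA = 44


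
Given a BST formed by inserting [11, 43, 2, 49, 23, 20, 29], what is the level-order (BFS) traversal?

Tree insertion order: [11, 43, 2, 49, 23, 20, 29]
Tree (level-order array): [11, 2, 43, None, None, 23, 49, 20, 29]
BFS from the root, enqueuing left then right child of each popped node:
  queue [11] -> pop 11, enqueue [2, 43], visited so far: [11]
  queue [2, 43] -> pop 2, enqueue [none], visited so far: [11, 2]
  queue [43] -> pop 43, enqueue [23, 49], visited so far: [11, 2, 43]
  queue [23, 49] -> pop 23, enqueue [20, 29], visited so far: [11, 2, 43, 23]
  queue [49, 20, 29] -> pop 49, enqueue [none], visited so far: [11, 2, 43, 23, 49]
  queue [20, 29] -> pop 20, enqueue [none], visited so far: [11, 2, 43, 23, 49, 20]
  queue [29] -> pop 29, enqueue [none], visited so far: [11, 2, 43, 23, 49, 20, 29]
Result: [11, 2, 43, 23, 49, 20, 29]


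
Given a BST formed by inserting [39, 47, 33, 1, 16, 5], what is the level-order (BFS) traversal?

Tree insertion order: [39, 47, 33, 1, 16, 5]
Tree (level-order array): [39, 33, 47, 1, None, None, None, None, 16, 5]
BFS from the root, enqueuing left then right child of each popped node:
  queue [39] -> pop 39, enqueue [33, 47], visited so far: [39]
  queue [33, 47] -> pop 33, enqueue [1], visited so far: [39, 33]
  queue [47, 1] -> pop 47, enqueue [none], visited so far: [39, 33, 47]
  queue [1] -> pop 1, enqueue [16], visited so far: [39, 33, 47, 1]
  queue [16] -> pop 16, enqueue [5], visited so far: [39, 33, 47, 1, 16]
  queue [5] -> pop 5, enqueue [none], visited so far: [39, 33, 47, 1, 16, 5]
Result: [39, 33, 47, 1, 16, 5]


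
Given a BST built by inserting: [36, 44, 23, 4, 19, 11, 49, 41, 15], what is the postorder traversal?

Tree insertion order: [36, 44, 23, 4, 19, 11, 49, 41, 15]
Tree (level-order array): [36, 23, 44, 4, None, 41, 49, None, 19, None, None, None, None, 11, None, None, 15]
Postorder traversal: [15, 11, 19, 4, 23, 41, 49, 44, 36]


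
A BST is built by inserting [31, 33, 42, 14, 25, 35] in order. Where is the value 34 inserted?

Starting tree (level order): [31, 14, 33, None, 25, None, 42, None, None, 35]
Insertion path: 31 -> 33 -> 42 -> 35
Result: insert 34 as left child of 35
Final tree (level order): [31, 14, 33, None, 25, None, 42, None, None, 35, None, 34]


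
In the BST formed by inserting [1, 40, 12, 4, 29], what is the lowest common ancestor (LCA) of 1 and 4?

Tree insertion order: [1, 40, 12, 4, 29]
Tree (level-order array): [1, None, 40, 12, None, 4, 29]
In a BST, the LCA of p=1, q=4 is the first node v on the
root-to-leaf path with p <= v <= q (go left if both < v, right if both > v).
Walk from root:
  at 1: 1 <= 1 <= 4, this is the LCA
LCA = 1


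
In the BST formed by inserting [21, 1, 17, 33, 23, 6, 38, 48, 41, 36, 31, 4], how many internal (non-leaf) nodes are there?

Tree built from: [21, 1, 17, 33, 23, 6, 38, 48, 41, 36, 31, 4]
Tree (level-order array): [21, 1, 33, None, 17, 23, 38, 6, None, None, 31, 36, 48, 4, None, None, None, None, None, 41]
Rule: An internal node has at least one child.
Per-node child counts:
  node 21: 2 child(ren)
  node 1: 1 child(ren)
  node 17: 1 child(ren)
  node 6: 1 child(ren)
  node 4: 0 child(ren)
  node 33: 2 child(ren)
  node 23: 1 child(ren)
  node 31: 0 child(ren)
  node 38: 2 child(ren)
  node 36: 0 child(ren)
  node 48: 1 child(ren)
  node 41: 0 child(ren)
Matching nodes: [21, 1, 17, 6, 33, 23, 38, 48]
Count of internal (non-leaf) nodes: 8


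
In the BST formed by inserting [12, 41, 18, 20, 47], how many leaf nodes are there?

Tree built from: [12, 41, 18, 20, 47]
Tree (level-order array): [12, None, 41, 18, 47, None, 20]
Rule: A leaf has 0 children.
Per-node child counts:
  node 12: 1 child(ren)
  node 41: 2 child(ren)
  node 18: 1 child(ren)
  node 20: 0 child(ren)
  node 47: 0 child(ren)
Matching nodes: [20, 47]
Count of leaf nodes: 2


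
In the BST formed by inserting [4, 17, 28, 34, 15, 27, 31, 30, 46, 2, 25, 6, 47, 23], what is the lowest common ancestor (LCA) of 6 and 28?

Tree insertion order: [4, 17, 28, 34, 15, 27, 31, 30, 46, 2, 25, 6, 47, 23]
Tree (level-order array): [4, 2, 17, None, None, 15, 28, 6, None, 27, 34, None, None, 25, None, 31, 46, 23, None, 30, None, None, 47]
In a BST, the LCA of p=6, q=28 is the first node v on the
root-to-leaf path with p <= v <= q (go left if both < v, right if both > v).
Walk from root:
  at 4: both 6 and 28 > 4, go right
  at 17: 6 <= 17 <= 28, this is the LCA
LCA = 17
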